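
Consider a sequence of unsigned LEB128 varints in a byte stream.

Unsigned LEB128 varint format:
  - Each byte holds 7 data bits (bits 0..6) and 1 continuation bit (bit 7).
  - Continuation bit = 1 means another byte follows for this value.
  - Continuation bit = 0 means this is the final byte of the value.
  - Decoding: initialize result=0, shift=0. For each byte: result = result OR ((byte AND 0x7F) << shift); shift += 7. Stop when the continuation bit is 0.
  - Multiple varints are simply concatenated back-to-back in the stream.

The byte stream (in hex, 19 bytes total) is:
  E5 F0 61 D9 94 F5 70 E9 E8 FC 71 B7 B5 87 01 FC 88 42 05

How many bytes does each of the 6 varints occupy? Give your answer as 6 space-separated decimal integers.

Answer: 3 4 4 4 3 1

Derivation:
  byte[0]=0xE5 cont=1 payload=0x65=101: acc |= 101<<0 -> acc=101 shift=7
  byte[1]=0xF0 cont=1 payload=0x70=112: acc |= 112<<7 -> acc=14437 shift=14
  byte[2]=0x61 cont=0 payload=0x61=97: acc |= 97<<14 -> acc=1603685 shift=21 [end]
Varint 1: bytes[0:3] = E5 F0 61 -> value 1603685 (3 byte(s))
  byte[3]=0xD9 cont=1 payload=0x59=89: acc |= 89<<0 -> acc=89 shift=7
  byte[4]=0x94 cont=1 payload=0x14=20: acc |= 20<<7 -> acc=2649 shift=14
  byte[5]=0xF5 cont=1 payload=0x75=117: acc |= 117<<14 -> acc=1919577 shift=21
  byte[6]=0x70 cont=0 payload=0x70=112: acc |= 112<<21 -> acc=236800601 shift=28 [end]
Varint 2: bytes[3:7] = D9 94 F5 70 -> value 236800601 (4 byte(s))
  byte[7]=0xE9 cont=1 payload=0x69=105: acc |= 105<<0 -> acc=105 shift=7
  byte[8]=0xE8 cont=1 payload=0x68=104: acc |= 104<<7 -> acc=13417 shift=14
  byte[9]=0xFC cont=1 payload=0x7C=124: acc |= 124<<14 -> acc=2045033 shift=21
  byte[10]=0x71 cont=0 payload=0x71=113: acc |= 113<<21 -> acc=239023209 shift=28 [end]
Varint 3: bytes[7:11] = E9 E8 FC 71 -> value 239023209 (4 byte(s))
  byte[11]=0xB7 cont=1 payload=0x37=55: acc |= 55<<0 -> acc=55 shift=7
  byte[12]=0xB5 cont=1 payload=0x35=53: acc |= 53<<7 -> acc=6839 shift=14
  byte[13]=0x87 cont=1 payload=0x07=7: acc |= 7<<14 -> acc=121527 shift=21
  byte[14]=0x01 cont=0 payload=0x01=1: acc |= 1<<21 -> acc=2218679 shift=28 [end]
Varint 4: bytes[11:15] = B7 B5 87 01 -> value 2218679 (4 byte(s))
  byte[15]=0xFC cont=1 payload=0x7C=124: acc |= 124<<0 -> acc=124 shift=7
  byte[16]=0x88 cont=1 payload=0x08=8: acc |= 8<<7 -> acc=1148 shift=14
  byte[17]=0x42 cont=0 payload=0x42=66: acc |= 66<<14 -> acc=1082492 shift=21 [end]
Varint 5: bytes[15:18] = FC 88 42 -> value 1082492 (3 byte(s))
  byte[18]=0x05 cont=0 payload=0x05=5: acc |= 5<<0 -> acc=5 shift=7 [end]
Varint 6: bytes[18:19] = 05 -> value 5 (1 byte(s))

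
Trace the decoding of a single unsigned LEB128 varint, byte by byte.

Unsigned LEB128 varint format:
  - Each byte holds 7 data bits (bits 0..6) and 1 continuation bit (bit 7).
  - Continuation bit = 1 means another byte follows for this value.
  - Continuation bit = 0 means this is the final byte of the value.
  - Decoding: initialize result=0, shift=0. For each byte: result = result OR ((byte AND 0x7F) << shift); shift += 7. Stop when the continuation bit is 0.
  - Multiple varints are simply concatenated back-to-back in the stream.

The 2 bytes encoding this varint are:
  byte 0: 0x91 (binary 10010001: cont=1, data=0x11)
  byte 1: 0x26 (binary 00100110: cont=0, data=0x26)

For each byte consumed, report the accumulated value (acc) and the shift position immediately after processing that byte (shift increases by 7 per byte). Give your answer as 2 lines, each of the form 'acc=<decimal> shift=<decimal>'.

byte 0=0x91: payload=0x11=17, contrib = 17<<0 = 17; acc -> 17, shift -> 7
byte 1=0x26: payload=0x26=38, contrib = 38<<7 = 4864; acc -> 4881, shift -> 14

Answer: acc=17 shift=7
acc=4881 shift=14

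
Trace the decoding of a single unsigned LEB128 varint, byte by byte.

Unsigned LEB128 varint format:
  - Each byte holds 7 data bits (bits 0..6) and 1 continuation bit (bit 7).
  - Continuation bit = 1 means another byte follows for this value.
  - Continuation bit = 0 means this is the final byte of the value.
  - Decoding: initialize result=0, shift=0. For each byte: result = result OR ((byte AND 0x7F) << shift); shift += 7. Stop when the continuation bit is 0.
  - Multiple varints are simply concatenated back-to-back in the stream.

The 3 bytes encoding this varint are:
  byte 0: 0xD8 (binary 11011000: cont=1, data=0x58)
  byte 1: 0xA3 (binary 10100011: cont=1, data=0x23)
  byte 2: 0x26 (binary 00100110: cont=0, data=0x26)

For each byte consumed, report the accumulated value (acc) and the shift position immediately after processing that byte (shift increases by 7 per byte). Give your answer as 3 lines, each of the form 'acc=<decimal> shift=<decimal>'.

byte 0=0xD8: payload=0x58=88, contrib = 88<<0 = 88; acc -> 88, shift -> 7
byte 1=0xA3: payload=0x23=35, contrib = 35<<7 = 4480; acc -> 4568, shift -> 14
byte 2=0x26: payload=0x26=38, contrib = 38<<14 = 622592; acc -> 627160, shift -> 21

Answer: acc=88 shift=7
acc=4568 shift=14
acc=627160 shift=21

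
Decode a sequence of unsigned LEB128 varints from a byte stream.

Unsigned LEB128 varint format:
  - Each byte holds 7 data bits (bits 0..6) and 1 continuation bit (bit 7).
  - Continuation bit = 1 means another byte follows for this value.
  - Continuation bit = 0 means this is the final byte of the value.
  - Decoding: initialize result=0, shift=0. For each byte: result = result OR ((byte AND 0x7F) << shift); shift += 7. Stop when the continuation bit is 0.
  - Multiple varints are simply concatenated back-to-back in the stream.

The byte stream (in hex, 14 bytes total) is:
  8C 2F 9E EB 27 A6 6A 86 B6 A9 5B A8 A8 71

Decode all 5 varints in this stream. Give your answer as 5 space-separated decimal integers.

Answer: 6028 652702 13606 191519494 1856552

Derivation:
  byte[0]=0x8C cont=1 payload=0x0C=12: acc |= 12<<0 -> acc=12 shift=7
  byte[1]=0x2F cont=0 payload=0x2F=47: acc |= 47<<7 -> acc=6028 shift=14 [end]
Varint 1: bytes[0:2] = 8C 2F -> value 6028 (2 byte(s))
  byte[2]=0x9E cont=1 payload=0x1E=30: acc |= 30<<0 -> acc=30 shift=7
  byte[3]=0xEB cont=1 payload=0x6B=107: acc |= 107<<7 -> acc=13726 shift=14
  byte[4]=0x27 cont=0 payload=0x27=39: acc |= 39<<14 -> acc=652702 shift=21 [end]
Varint 2: bytes[2:5] = 9E EB 27 -> value 652702 (3 byte(s))
  byte[5]=0xA6 cont=1 payload=0x26=38: acc |= 38<<0 -> acc=38 shift=7
  byte[6]=0x6A cont=0 payload=0x6A=106: acc |= 106<<7 -> acc=13606 shift=14 [end]
Varint 3: bytes[5:7] = A6 6A -> value 13606 (2 byte(s))
  byte[7]=0x86 cont=1 payload=0x06=6: acc |= 6<<0 -> acc=6 shift=7
  byte[8]=0xB6 cont=1 payload=0x36=54: acc |= 54<<7 -> acc=6918 shift=14
  byte[9]=0xA9 cont=1 payload=0x29=41: acc |= 41<<14 -> acc=678662 shift=21
  byte[10]=0x5B cont=0 payload=0x5B=91: acc |= 91<<21 -> acc=191519494 shift=28 [end]
Varint 4: bytes[7:11] = 86 B6 A9 5B -> value 191519494 (4 byte(s))
  byte[11]=0xA8 cont=1 payload=0x28=40: acc |= 40<<0 -> acc=40 shift=7
  byte[12]=0xA8 cont=1 payload=0x28=40: acc |= 40<<7 -> acc=5160 shift=14
  byte[13]=0x71 cont=0 payload=0x71=113: acc |= 113<<14 -> acc=1856552 shift=21 [end]
Varint 5: bytes[11:14] = A8 A8 71 -> value 1856552 (3 byte(s))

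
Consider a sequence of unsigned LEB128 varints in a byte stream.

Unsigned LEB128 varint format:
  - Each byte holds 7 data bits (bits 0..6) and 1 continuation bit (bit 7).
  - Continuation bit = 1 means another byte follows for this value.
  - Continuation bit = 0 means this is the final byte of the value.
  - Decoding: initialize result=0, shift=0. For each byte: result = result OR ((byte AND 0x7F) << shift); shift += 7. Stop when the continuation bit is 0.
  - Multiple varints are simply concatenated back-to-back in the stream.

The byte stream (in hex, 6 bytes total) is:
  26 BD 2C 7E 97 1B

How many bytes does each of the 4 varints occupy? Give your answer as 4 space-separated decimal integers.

Answer: 1 2 1 2

Derivation:
  byte[0]=0x26 cont=0 payload=0x26=38: acc |= 38<<0 -> acc=38 shift=7 [end]
Varint 1: bytes[0:1] = 26 -> value 38 (1 byte(s))
  byte[1]=0xBD cont=1 payload=0x3D=61: acc |= 61<<0 -> acc=61 shift=7
  byte[2]=0x2C cont=0 payload=0x2C=44: acc |= 44<<7 -> acc=5693 shift=14 [end]
Varint 2: bytes[1:3] = BD 2C -> value 5693 (2 byte(s))
  byte[3]=0x7E cont=0 payload=0x7E=126: acc |= 126<<0 -> acc=126 shift=7 [end]
Varint 3: bytes[3:4] = 7E -> value 126 (1 byte(s))
  byte[4]=0x97 cont=1 payload=0x17=23: acc |= 23<<0 -> acc=23 shift=7
  byte[5]=0x1B cont=0 payload=0x1B=27: acc |= 27<<7 -> acc=3479 shift=14 [end]
Varint 4: bytes[4:6] = 97 1B -> value 3479 (2 byte(s))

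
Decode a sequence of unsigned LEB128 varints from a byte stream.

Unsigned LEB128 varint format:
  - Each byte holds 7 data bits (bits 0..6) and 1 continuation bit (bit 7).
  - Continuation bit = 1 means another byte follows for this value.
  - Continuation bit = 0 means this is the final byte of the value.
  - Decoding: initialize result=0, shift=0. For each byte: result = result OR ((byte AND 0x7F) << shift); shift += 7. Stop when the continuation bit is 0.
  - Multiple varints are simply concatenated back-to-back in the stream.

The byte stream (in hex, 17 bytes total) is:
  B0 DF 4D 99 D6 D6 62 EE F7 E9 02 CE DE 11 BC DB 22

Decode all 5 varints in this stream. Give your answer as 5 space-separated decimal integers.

  byte[0]=0xB0 cont=1 payload=0x30=48: acc |= 48<<0 -> acc=48 shift=7
  byte[1]=0xDF cont=1 payload=0x5F=95: acc |= 95<<7 -> acc=12208 shift=14
  byte[2]=0x4D cont=0 payload=0x4D=77: acc |= 77<<14 -> acc=1273776 shift=21 [end]
Varint 1: bytes[0:3] = B0 DF 4D -> value 1273776 (3 byte(s))
  byte[3]=0x99 cont=1 payload=0x19=25: acc |= 25<<0 -> acc=25 shift=7
  byte[4]=0xD6 cont=1 payload=0x56=86: acc |= 86<<7 -> acc=11033 shift=14
  byte[5]=0xD6 cont=1 payload=0x56=86: acc |= 86<<14 -> acc=1420057 shift=21
  byte[6]=0x62 cont=0 payload=0x62=98: acc |= 98<<21 -> acc=206940953 shift=28 [end]
Varint 2: bytes[3:7] = 99 D6 D6 62 -> value 206940953 (4 byte(s))
  byte[7]=0xEE cont=1 payload=0x6E=110: acc |= 110<<0 -> acc=110 shift=7
  byte[8]=0xF7 cont=1 payload=0x77=119: acc |= 119<<7 -> acc=15342 shift=14
  byte[9]=0xE9 cont=1 payload=0x69=105: acc |= 105<<14 -> acc=1735662 shift=21
  byte[10]=0x02 cont=0 payload=0x02=2: acc |= 2<<21 -> acc=5929966 shift=28 [end]
Varint 3: bytes[7:11] = EE F7 E9 02 -> value 5929966 (4 byte(s))
  byte[11]=0xCE cont=1 payload=0x4E=78: acc |= 78<<0 -> acc=78 shift=7
  byte[12]=0xDE cont=1 payload=0x5E=94: acc |= 94<<7 -> acc=12110 shift=14
  byte[13]=0x11 cont=0 payload=0x11=17: acc |= 17<<14 -> acc=290638 shift=21 [end]
Varint 4: bytes[11:14] = CE DE 11 -> value 290638 (3 byte(s))
  byte[14]=0xBC cont=1 payload=0x3C=60: acc |= 60<<0 -> acc=60 shift=7
  byte[15]=0xDB cont=1 payload=0x5B=91: acc |= 91<<7 -> acc=11708 shift=14
  byte[16]=0x22 cont=0 payload=0x22=34: acc |= 34<<14 -> acc=568764 shift=21 [end]
Varint 5: bytes[14:17] = BC DB 22 -> value 568764 (3 byte(s))

Answer: 1273776 206940953 5929966 290638 568764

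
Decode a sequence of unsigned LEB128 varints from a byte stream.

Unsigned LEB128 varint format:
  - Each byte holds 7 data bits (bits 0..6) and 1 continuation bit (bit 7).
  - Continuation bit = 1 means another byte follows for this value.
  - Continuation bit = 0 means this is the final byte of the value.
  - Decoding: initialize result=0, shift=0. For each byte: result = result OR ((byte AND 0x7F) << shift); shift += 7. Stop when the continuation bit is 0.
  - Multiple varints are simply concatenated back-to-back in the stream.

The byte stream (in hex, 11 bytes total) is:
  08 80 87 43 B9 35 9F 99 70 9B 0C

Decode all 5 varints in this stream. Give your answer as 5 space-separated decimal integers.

Answer: 8 1098624 6841 1838239 1563

Derivation:
  byte[0]=0x08 cont=0 payload=0x08=8: acc |= 8<<0 -> acc=8 shift=7 [end]
Varint 1: bytes[0:1] = 08 -> value 8 (1 byte(s))
  byte[1]=0x80 cont=1 payload=0x00=0: acc |= 0<<0 -> acc=0 shift=7
  byte[2]=0x87 cont=1 payload=0x07=7: acc |= 7<<7 -> acc=896 shift=14
  byte[3]=0x43 cont=0 payload=0x43=67: acc |= 67<<14 -> acc=1098624 shift=21 [end]
Varint 2: bytes[1:4] = 80 87 43 -> value 1098624 (3 byte(s))
  byte[4]=0xB9 cont=1 payload=0x39=57: acc |= 57<<0 -> acc=57 shift=7
  byte[5]=0x35 cont=0 payload=0x35=53: acc |= 53<<7 -> acc=6841 shift=14 [end]
Varint 3: bytes[4:6] = B9 35 -> value 6841 (2 byte(s))
  byte[6]=0x9F cont=1 payload=0x1F=31: acc |= 31<<0 -> acc=31 shift=7
  byte[7]=0x99 cont=1 payload=0x19=25: acc |= 25<<7 -> acc=3231 shift=14
  byte[8]=0x70 cont=0 payload=0x70=112: acc |= 112<<14 -> acc=1838239 shift=21 [end]
Varint 4: bytes[6:9] = 9F 99 70 -> value 1838239 (3 byte(s))
  byte[9]=0x9B cont=1 payload=0x1B=27: acc |= 27<<0 -> acc=27 shift=7
  byte[10]=0x0C cont=0 payload=0x0C=12: acc |= 12<<7 -> acc=1563 shift=14 [end]
Varint 5: bytes[9:11] = 9B 0C -> value 1563 (2 byte(s))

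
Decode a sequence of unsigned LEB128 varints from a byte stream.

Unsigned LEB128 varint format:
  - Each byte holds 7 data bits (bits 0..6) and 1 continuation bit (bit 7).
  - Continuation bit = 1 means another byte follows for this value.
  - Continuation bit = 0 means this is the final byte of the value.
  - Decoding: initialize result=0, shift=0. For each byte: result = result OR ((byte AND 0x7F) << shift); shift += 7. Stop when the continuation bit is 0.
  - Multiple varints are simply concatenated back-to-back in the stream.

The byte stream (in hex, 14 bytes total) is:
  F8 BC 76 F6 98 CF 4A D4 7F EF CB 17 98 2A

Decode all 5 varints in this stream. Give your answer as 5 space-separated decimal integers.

Answer: 1941112 156486774 16340 386543 5400

Derivation:
  byte[0]=0xF8 cont=1 payload=0x78=120: acc |= 120<<0 -> acc=120 shift=7
  byte[1]=0xBC cont=1 payload=0x3C=60: acc |= 60<<7 -> acc=7800 shift=14
  byte[2]=0x76 cont=0 payload=0x76=118: acc |= 118<<14 -> acc=1941112 shift=21 [end]
Varint 1: bytes[0:3] = F8 BC 76 -> value 1941112 (3 byte(s))
  byte[3]=0xF6 cont=1 payload=0x76=118: acc |= 118<<0 -> acc=118 shift=7
  byte[4]=0x98 cont=1 payload=0x18=24: acc |= 24<<7 -> acc=3190 shift=14
  byte[5]=0xCF cont=1 payload=0x4F=79: acc |= 79<<14 -> acc=1297526 shift=21
  byte[6]=0x4A cont=0 payload=0x4A=74: acc |= 74<<21 -> acc=156486774 shift=28 [end]
Varint 2: bytes[3:7] = F6 98 CF 4A -> value 156486774 (4 byte(s))
  byte[7]=0xD4 cont=1 payload=0x54=84: acc |= 84<<0 -> acc=84 shift=7
  byte[8]=0x7F cont=0 payload=0x7F=127: acc |= 127<<7 -> acc=16340 shift=14 [end]
Varint 3: bytes[7:9] = D4 7F -> value 16340 (2 byte(s))
  byte[9]=0xEF cont=1 payload=0x6F=111: acc |= 111<<0 -> acc=111 shift=7
  byte[10]=0xCB cont=1 payload=0x4B=75: acc |= 75<<7 -> acc=9711 shift=14
  byte[11]=0x17 cont=0 payload=0x17=23: acc |= 23<<14 -> acc=386543 shift=21 [end]
Varint 4: bytes[9:12] = EF CB 17 -> value 386543 (3 byte(s))
  byte[12]=0x98 cont=1 payload=0x18=24: acc |= 24<<0 -> acc=24 shift=7
  byte[13]=0x2A cont=0 payload=0x2A=42: acc |= 42<<7 -> acc=5400 shift=14 [end]
Varint 5: bytes[12:14] = 98 2A -> value 5400 (2 byte(s))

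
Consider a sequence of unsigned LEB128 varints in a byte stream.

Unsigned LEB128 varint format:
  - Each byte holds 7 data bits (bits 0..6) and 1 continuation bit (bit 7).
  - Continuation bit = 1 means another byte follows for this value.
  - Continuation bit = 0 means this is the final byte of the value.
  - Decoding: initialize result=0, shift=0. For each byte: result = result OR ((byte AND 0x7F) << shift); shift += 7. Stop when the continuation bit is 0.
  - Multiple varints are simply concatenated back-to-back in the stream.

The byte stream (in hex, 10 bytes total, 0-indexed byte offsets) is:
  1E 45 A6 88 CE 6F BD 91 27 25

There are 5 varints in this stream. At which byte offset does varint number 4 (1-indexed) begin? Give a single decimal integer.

Answer: 6

Derivation:
  byte[0]=0x1E cont=0 payload=0x1E=30: acc |= 30<<0 -> acc=30 shift=7 [end]
Varint 1: bytes[0:1] = 1E -> value 30 (1 byte(s))
  byte[1]=0x45 cont=0 payload=0x45=69: acc |= 69<<0 -> acc=69 shift=7 [end]
Varint 2: bytes[1:2] = 45 -> value 69 (1 byte(s))
  byte[2]=0xA6 cont=1 payload=0x26=38: acc |= 38<<0 -> acc=38 shift=7
  byte[3]=0x88 cont=1 payload=0x08=8: acc |= 8<<7 -> acc=1062 shift=14
  byte[4]=0xCE cont=1 payload=0x4E=78: acc |= 78<<14 -> acc=1279014 shift=21
  byte[5]=0x6F cont=0 payload=0x6F=111: acc |= 111<<21 -> acc=234062886 shift=28 [end]
Varint 3: bytes[2:6] = A6 88 CE 6F -> value 234062886 (4 byte(s))
  byte[6]=0xBD cont=1 payload=0x3D=61: acc |= 61<<0 -> acc=61 shift=7
  byte[7]=0x91 cont=1 payload=0x11=17: acc |= 17<<7 -> acc=2237 shift=14
  byte[8]=0x27 cont=0 payload=0x27=39: acc |= 39<<14 -> acc=641213 shift=21 [end]
Varint 4: bytes[6:9] = BD 91 27 -> value 641213 (3 byte(s))
  byte[9]=0x25 cont=0 payload=0x25=37: acc |= 37<<0 -> acc=37 shift=7 [end]
Varint 5: bytes[9:10] = 25 -> value 37 (1 byte(s))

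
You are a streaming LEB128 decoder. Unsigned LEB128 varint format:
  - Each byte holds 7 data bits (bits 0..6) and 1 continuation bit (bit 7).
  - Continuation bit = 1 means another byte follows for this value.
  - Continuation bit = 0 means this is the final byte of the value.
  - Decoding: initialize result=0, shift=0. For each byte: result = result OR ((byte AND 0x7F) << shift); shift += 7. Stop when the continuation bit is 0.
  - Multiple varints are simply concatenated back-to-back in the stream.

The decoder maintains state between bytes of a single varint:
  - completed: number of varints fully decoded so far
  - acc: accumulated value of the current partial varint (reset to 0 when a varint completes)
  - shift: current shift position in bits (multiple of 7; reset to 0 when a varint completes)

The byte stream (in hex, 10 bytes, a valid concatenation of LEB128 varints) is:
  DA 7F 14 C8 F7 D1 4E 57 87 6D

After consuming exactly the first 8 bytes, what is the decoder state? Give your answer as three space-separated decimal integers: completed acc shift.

byte[0]=0xDA cont=1 payload=0x5A: acc |= 90<<0 -> completed=0 acc=90 shift=7
byte[1]=0x7F cont=0 payload=0x7F: varint #1 complete (value=16346); reset -> completed=1 acc=0 shift=0
byte[2]=0x14 cont=0 payload=0x14: varint #2 complete (value=20); reset -> completed=2 acc=0 shift=0
byte[3]=0xC8 cont=1 payload=0x48: acc |= 72<<0 -> completed=2 acc=72 shift=7
byte[4]=0xF7 cont=1 payload=0x77: acc |= 119<<7 -> completed=2 acc=15304 shift=14
byte[5]=0xD1 cont=1 payload=0x51: acc |= 81<<14 -> completed=2 acc=1342408 shift=21
byte[6]=0x4E cont=0 payload=0x4E: varint #3 complete (value=164920264); reset -> completed=3 acc=0 shift=0
byte[7]=0x57 cont=0 payload=0x57: varint #4 complete (value=87); reset -> completed=4 acc=0 shift=0

Answer: 4 0 0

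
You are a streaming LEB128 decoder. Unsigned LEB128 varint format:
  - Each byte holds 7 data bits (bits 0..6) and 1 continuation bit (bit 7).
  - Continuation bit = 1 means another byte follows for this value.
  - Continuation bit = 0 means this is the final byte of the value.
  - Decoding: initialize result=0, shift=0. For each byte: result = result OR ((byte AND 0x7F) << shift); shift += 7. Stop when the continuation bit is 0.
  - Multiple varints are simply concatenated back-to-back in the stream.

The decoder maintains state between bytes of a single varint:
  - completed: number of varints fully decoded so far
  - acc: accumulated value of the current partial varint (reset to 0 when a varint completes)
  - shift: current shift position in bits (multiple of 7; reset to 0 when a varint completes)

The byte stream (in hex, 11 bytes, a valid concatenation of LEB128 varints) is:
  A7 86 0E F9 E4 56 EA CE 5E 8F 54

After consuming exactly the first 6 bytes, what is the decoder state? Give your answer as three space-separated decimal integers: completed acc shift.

byte[0]=0xA7 cont=1 payload=0x27: acc |= 39<<0 -> completed=0 acc=39 shift=7
byte[1]=0x86 cont=1 payload=0x06: acc |= 6<<7 -> completed=0 acc=807 shift=14
byte[2]=0x0E cont=0 payload=0x0E: varint #1 complete (value=230183); reset -> completed=1 acc=0 shift=0
byte[3]=0xF9 cont=1 payload=0x79: acc |= 121<<0 -> completed=1 acc=121 shift=7
byte[4]=0xE4 cont=1 payload=0x64: acc |= 100<<7 -> completed=1 acc=12921 shift=14
byte[5]=0x56 cont=0 payload=0x56: varint #2 complete (value=1421945); reset -> completed=2 acc=0 shift=0

Answer: 2 0 0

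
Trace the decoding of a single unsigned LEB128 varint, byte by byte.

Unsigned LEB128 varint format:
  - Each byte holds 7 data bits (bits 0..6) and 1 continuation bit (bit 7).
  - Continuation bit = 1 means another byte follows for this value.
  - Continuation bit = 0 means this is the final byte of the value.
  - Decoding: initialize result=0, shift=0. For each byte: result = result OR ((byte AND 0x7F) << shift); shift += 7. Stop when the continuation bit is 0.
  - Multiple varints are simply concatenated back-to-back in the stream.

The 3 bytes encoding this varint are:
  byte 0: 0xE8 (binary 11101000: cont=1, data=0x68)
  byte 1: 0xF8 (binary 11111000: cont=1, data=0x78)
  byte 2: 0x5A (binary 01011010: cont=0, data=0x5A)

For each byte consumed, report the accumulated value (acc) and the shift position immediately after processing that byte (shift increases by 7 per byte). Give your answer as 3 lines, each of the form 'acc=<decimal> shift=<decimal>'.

Answer: acc=104 shift=7
acc=15464 shift=14
acc=1490024 shift=21

Derivation:
byte 0=0xE8: payload=0x68=104, contrib = 104<<0 = 104; acc -> 104, shift -> 7
byte 1=0xF8: payload=0x78=120, contrib = 120<<7 = 15360; acc -> 15464, shift -> 14
byte 2=0x5A: payload=0x5A=90, contrib = 90<<14 = 1474560; acc -> 1490024, shift -> 21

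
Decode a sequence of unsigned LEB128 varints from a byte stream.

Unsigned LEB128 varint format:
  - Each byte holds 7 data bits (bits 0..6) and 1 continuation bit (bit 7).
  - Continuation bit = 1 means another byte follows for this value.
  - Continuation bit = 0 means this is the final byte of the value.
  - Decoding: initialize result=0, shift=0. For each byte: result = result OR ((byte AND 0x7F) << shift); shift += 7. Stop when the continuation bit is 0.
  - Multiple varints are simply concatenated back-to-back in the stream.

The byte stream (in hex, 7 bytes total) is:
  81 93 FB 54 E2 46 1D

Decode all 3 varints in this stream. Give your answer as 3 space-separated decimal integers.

Answer: 178178433 9058 29

Derivation:
  byte[0]=0x81 cont=1 payload=0x01=1: acc |= 1<<0 -> acc=1 shift=7
  byte[1]=0x93 cont=1 payload=0x13=19: acc |= 19<<7 -> acc=2433 shift=14
  byte[2]=0xFB cont=1 payload=0x7B=123: acc |= 123<<14 -> acc=2017665 shift=21
  byte[3]=0x54 cont=0 payload=0x54=84: acc |= 84<<21 -> acc=178178433 shift=28 [end]
Varint 1: bytes[0:4] = 81 93 FB 54 -> value 178178433 (4 byte(s))
  byte[4]=0xE2 cont=1 payload=0x62=98: acc |= 98<<0 -> acc=98 shift=7
  byte[5]=0x46 cont=0 payload=0x46=70: acc |= 70<<7 -> acc=9058 shift=14 [end]
Varint 2: bytes[4:6] = E2 46 -> value 9058 (2 byte(s))
  byte[6]=0x1D cont=0 payload=0x1D=29: acc |= 29<<0 -> acc=29 shift=7 [end]
Varint 3: bytes[6:7] = 1D -> value 29 (1 byte(s))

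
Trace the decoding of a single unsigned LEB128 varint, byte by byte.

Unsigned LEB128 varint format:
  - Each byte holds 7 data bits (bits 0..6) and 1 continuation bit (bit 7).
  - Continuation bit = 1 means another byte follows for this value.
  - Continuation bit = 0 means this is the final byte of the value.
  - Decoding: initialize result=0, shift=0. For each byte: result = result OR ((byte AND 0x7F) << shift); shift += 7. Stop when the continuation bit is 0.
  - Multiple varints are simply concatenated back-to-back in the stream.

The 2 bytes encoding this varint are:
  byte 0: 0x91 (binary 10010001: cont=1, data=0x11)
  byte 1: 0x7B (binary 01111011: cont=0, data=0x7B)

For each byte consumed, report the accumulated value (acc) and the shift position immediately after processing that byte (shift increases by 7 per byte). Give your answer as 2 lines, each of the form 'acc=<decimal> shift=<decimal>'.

Answer: acc=17 shift=7
acc=15761 shift=14

Derivation:
byte 0=0x91: payload=0x11=17, contrib = 17<<0 = 17; acc -> 17, shift -> 7
byte 1=0x7B: payload=0x7B=123, contrib = 123<<7 = 15744; acc -> 15761, shift -> 14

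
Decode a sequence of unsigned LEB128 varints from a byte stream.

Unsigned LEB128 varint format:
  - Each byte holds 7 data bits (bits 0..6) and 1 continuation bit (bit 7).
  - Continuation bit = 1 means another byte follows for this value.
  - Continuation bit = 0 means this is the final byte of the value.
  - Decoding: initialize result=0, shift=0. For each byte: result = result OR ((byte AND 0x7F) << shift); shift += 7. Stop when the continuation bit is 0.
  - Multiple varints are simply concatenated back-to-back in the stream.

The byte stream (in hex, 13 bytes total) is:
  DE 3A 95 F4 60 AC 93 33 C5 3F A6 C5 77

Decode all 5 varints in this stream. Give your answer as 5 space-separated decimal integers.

Answer: 7518 1587733 838060 8133 1958566

Derivation:
  byte[0]=0xDE cont=1 payload=0x5E=94: acc |= 94<<0 -> acc=94 shift=7
  byte[1]=0x3A cont=0 payload=0x3A=58: acc |= 58<<7 -> acc=7518 shift=14 [end]
Varint 1: bytes[0:2] = DE 3A -> value 7518 (2 byte(s))
  byte[2]=0x95 cont=1 payload=0x15=21: acc |= 21<<0 -> acc=21 shift=7
  byte[3]=0xF4 cont=1 payload=0x74=116: acc |= 116<<7 -> acc=14869 shift=14
  byte[4]=0x60 cont=0 payload=0x60=96: acc |= 96<<14 -> acc=1587733 shift=21 [end]
Varint 2: bytes[2:5] = 95 F4 60 -> value 1587733 (3 byte(s))
  byte[5]=0xAC cont=1 payload=0x2C=44: acc |= 44<<0 -> acc=44 shift=7
  byte[6]=0x93 cont=1 payload=0x13=19: acc |= 19<<7 -> acc=2476 shift=14
  byte[7]=0x33 cont=0 payload=0x33=51: acc |= 51<<14 -> acc=838060 shift=21 [end]
Varint 3: bytes[5:8] = AC 93 33 -> value 838060 (3 byte(s))
  byte[8]=0xC5 cont=1 payload=0x45=69: acc |= 69<<0 -> acc=69 shift=7
  byte[9]=0x3F cont=0 payload=0x3F=63: acc |= 63<<7 -> acc=8133 shift=14 [end]
Varint 4: bytes[8:10] = C5 3F -> value 8133 (2 byte(s))
  byte[10]=0xA6 cont=1 payload=0x26=38: acc |= 38<<0 -> acc=38 shift=7
  byte[11]=0xC5 cont=1 payload=0x45=69: acc |= 69<<7 -> acc=8870 shift=14
  byte[12]=0x77 cont=0 payload=0x77=119: acc |= 119<<14 -> acc=1958566 shift=21 [end]
Varint 5: bytes[10:13] = A6 C5 77 -> value 1958566 (3 byte(s))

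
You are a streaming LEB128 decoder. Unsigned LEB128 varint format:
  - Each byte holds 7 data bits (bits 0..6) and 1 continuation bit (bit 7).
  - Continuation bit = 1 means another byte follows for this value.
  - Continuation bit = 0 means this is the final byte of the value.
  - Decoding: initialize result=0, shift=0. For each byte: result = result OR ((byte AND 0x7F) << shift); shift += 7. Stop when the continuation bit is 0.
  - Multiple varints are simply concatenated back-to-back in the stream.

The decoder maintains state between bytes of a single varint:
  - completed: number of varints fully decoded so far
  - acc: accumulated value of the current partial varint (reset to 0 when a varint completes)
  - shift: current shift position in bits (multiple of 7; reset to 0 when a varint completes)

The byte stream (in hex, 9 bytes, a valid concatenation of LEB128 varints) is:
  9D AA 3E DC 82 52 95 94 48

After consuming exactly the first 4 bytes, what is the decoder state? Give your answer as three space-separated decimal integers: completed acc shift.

Answer: 1 92 7

Derivation:
byte[0]=0x9D cont=1 payload=0x1D: acc |= 29<<0 -> completed=0 acc=29 shift=7
byte[1]=0xAA cont=1 payload=0x2A: acc |= 42<<7 -> completed=0 acc=5405 shift=14
byte[2]=0x3E cont=0 payload=0x3E: varint #1 complete (value=1021213); reset -> completed=1 acc=0 shift=0
byte[3]=0xDC cont=1 payload=0x5C: acc |= 92<<0 -> completed=1 acc=92 shift=7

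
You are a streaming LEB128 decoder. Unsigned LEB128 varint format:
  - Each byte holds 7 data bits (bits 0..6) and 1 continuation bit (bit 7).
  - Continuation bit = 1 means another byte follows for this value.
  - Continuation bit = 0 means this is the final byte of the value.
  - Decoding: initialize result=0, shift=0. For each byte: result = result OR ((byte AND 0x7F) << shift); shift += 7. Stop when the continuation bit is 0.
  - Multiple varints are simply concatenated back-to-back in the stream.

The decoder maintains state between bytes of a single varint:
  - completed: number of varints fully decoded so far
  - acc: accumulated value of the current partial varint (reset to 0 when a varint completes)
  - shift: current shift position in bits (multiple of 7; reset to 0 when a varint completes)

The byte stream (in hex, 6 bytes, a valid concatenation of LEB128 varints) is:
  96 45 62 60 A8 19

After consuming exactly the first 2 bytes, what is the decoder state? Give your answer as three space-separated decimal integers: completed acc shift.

byte[0]=0x96 cont=1 payload=0x16: acc |= 22<<0 -> completed=0 acc=22 shift=7
byte[1]=0x45 cont=0 payload=0x45: varint #1 complete (value=8854); reset -> completed=1 acc=0 shift=0

Answer: 1 0 0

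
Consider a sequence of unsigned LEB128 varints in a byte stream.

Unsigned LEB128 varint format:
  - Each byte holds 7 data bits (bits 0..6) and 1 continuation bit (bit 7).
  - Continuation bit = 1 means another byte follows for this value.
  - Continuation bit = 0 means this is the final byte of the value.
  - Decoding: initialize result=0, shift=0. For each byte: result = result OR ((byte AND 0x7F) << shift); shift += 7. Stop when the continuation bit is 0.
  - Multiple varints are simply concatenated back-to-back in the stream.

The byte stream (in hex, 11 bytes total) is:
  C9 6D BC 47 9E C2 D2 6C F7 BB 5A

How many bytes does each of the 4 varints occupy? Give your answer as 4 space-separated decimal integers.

  byte[0]=0xC9 cont=1 payload=0x49=73: acc |= 73<<0 -> acc=73 shift=7
  byte[1]=0x6D cont=0 payload=0x6D=109: acc |= 109<<7 -> acc=14025 shift=14 [end]
Varint 1: bytes[0:2] = C9 6D -> value 14025 (2 byte(s))
  byte[2]=0xBC cont=1 payload=0x3C=60: acc |= 60<<0 -> acc=60 shift=7
  byte[3]=0x47 cont=0 payload=0x47=71: acc |= 71<<7 -> acc=9148 shift=14 [end]
Varint 2: bytes[2:4] = BC 47 -> value 9148 (2 byte(s))
  byte[4]=0x9E cont=1 payload=0x1E=30: acc |= 30<<0 -> acc=30 shift=7
  byte[5]=0xC2 cont=1 payload=0x42=66: acc |= 66<<7 -> acc=8478 shift=14
  byte[6]=0xD2 cont=1 payload=0x52=82: acc |= 82<<14 -> acc=1351966 shift=21
  byte[7]=0x6C cont=0 payload=0x6C=108: acc |= 108<<21 -> acc=227844382 shift=28 [end]
Varint 3: bytes[4:8] = 9E C2 D2 6C -> value 227844382 (4 byte(s))
  byte[8]=0xF7 cont=1 payload=0x77=119: acc |= 119<<0 -> acc=119 shift=7
  byte[9]=0xBB cont=1 payload=0x3B=59: acc |= 59<<7 -> acc=7671 shift=14
  byte[10]=0x5A cont=0 payload=0x5A=90: acc |= 90<<14 -> acc=1482231 shift=21 [end]
Varint 4: bytes[8:11] = F7 BB 5A -> value 1482231 (3 byte(s))

Answer: 2 2 4 3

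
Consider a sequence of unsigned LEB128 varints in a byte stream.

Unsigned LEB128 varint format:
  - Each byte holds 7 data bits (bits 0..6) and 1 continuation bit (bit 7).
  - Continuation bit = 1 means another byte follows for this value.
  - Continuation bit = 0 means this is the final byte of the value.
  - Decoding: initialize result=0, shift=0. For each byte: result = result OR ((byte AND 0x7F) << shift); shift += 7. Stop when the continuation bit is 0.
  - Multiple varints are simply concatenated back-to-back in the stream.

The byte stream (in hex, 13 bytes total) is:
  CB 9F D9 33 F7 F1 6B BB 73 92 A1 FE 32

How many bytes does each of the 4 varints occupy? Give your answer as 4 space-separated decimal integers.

Answer: 4 3 2 4

Derivation:
  byte[0]=0xCB cont=1 payload=0x4B=75: acc |= 75<<0 -> acc=75 shift=7
  byte[1]=0x9F cont=1 payload=0x1F=31: acc |= 31<<7 -> acc=4043 shift=14
  byte[2]=0xD9 cont=1 payload=0x59=89: acc |= 89<<14 -> acc=1462219 shift=21
  byte[3]=0x33 cont=0 payload=0x33=51: acc |= 51<<21 -> acc=108416971 shift=28 [end]
Varint 1: bytes[0:4] = CB 9F D9 33 -> value 108416971 (4 byte(s))
  byte[4]=0xF7 cont=1 payload=0x77=119: acc |= 119<<0 -> acc=119 shift=7
  byte[5]=0xF1 cont=1 payload=0x71=113: acc |= 113<<7 -> acc=14583 shift=14
  byte[6]=0x6B cont=0 payload=0x6B=107: acc |= 107<<14 -> acc=1767671 shift=21 [end]
Varint 2: bytes[4:7] = F7 F1 6B -> value 1767671 (3 byte(s))
  byte[7]=0xBB cont=1 payload=0x3B=59: acc |= 59<<0 -> acc=59 shift=7
  byte[8]=0x73 cont=0 payload=0x73=115: acc |= 115<<7 -> acc=14779 shift=14 [end]
Varint 3: bytes[7:9] = BB 73 -> value 14779 (2 byte(s))
  byte[9]=0x92 cont=1 payload=0x12=18: acc |= 18<<0 -> acc=18 shift=7
  byte[10]=0xA1 cont=1 payload=0x21=33: acc |= 33<<7 -> acc=4242 shift=14
  byte[11]=0xFE cont=1 payload=0x7E=126: acc |= 126<<14 -> acc=2068626 shift=21
  byte[12]=0x32 cont=0 payload=0x32=50: acc |= 50<<21 -> acc=106926226 shift=28 [end]
Varint 4: bytes[9:13] = 92 A1 FE 32 -> value 106926226 (4 byte(s))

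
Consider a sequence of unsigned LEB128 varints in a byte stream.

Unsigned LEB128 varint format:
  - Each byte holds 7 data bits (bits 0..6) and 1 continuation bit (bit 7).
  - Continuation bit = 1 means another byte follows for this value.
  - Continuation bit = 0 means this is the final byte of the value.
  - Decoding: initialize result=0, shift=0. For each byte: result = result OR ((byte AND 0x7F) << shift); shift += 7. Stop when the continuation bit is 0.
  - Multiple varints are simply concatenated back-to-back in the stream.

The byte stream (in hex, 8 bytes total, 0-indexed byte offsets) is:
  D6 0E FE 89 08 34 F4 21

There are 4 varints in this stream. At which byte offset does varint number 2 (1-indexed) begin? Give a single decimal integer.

Answer: 2

Derivation:
  byte[0]=0xD6 cont=1 payload=0x56=86: acc |= 86<<0 -> acc=86 shift=7
  byte[1]=0x0E cont=0 payload=0x0E=14: acc |= 14<<7 -> acc=1878 shift=14 [end]
Varint 1: bytes[0:2] = D6 0E -> value 1878 (2 byte(s))
  byte[2]=0xFE cont=1 payload=0x7E=126: acc |= 126<<0 -> acc=126 shift=7
  byte[3]=0x89 cont=1 payload=0x09=9: acc |= 9<<7 -> acc=1278 shift=14
  byte[4]=0x08 cont=0 payload=0x08=8: acc |= 8<<14 -> acc=132350 shift=21 [end]
Varint 2: bytes[2:5] = FE 89 08 -> value 132350 (3 byte(s))
  byte[5]=0x34 cont=0 payload=0x34=52: acc |= 52<<0 -> acc=52 shift=7 [end]
Varint 3: bytes[5:6] = 34 -> value 52 (1 byte(s))
  byte[6]=0xF4 cont=1 payload=0x74=116: acc |= 116<<0 -> acc=116 shift=7
  byte[7]=0x21 cont=0 payload=0x21=33: acc |= 33<<7 -> acc=4340 shift=14 [end]
Varint 4: bytes[6:8] = F4 21 -> value 4340 (2 byte(s))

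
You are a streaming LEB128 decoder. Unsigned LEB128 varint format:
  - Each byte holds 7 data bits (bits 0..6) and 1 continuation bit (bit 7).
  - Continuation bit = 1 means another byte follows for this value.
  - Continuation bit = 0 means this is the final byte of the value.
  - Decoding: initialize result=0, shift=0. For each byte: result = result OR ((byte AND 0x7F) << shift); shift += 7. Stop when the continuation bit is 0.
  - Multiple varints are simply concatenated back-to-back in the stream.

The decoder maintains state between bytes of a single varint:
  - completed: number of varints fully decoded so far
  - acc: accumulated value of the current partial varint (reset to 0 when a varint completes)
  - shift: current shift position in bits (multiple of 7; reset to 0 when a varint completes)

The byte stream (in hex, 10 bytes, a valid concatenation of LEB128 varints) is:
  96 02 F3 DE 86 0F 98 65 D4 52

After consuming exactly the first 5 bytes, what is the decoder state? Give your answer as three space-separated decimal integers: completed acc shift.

byte[0]=0x96 cont=1 payload=0x16: acc |= 22<<0 -> completed=0 acc=22 shift=7
byte[1]=0x02 cont=0 payload=0x02: varint #1 complete (value=278); reset -> completed=1 acc=0 shift=0
byte[2]=0xF3 cont=1 payload=0x73: acc |= 115<<0 -> completed=1 acc=115 shift=7
byte[3]=0xDE cont=1 payload=0x5E: acc |= 94<<7 -> completed=1 acc=12147 shift=14
byte[4]=0x86 cont=1 payload=0x06: acc |= 6<<14 -> completed=1 acc=110451 shift=21

Answer: 1 110451 21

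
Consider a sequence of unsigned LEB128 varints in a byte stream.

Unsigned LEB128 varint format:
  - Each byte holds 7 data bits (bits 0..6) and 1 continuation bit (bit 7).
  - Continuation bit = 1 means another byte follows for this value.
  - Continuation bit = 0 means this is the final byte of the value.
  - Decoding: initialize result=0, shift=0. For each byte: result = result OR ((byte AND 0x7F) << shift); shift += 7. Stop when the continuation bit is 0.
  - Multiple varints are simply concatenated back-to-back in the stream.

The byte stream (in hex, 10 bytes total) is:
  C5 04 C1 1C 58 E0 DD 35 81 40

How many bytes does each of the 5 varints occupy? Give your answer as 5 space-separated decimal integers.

Answer: 2 2 1 3 2

Derivation:
  byte[0]=0xC5 cont=1 payload=0x45=69: acc |= 69<<0 -> acc=69 shift=7
  byte[1]=0x04 cont=0 payload=0x04=4: acc |= 4<<7 -> acc=581 shift=14 [end]
Varint 1: bytes[0:2] = C5 04 -> value 581 (2 byte(s))
  byte[2]=0xC1 cont=1 payload=0x41=65: acc |= 65<<0 -> acc=65 shift=7
  byte[3]=0x1C cont=0 payload=0x1C=28: acc |= 28<<7 -> acc=3649 shift=14 [end]
Varint 2: bytes[2:4] = C1 1C -> value 3649 (2 byte(s))
  byte[4]=0x58 cont=0 payload=0x58=88: acc |= 88<<0 -> acc=88 shift=7 [end]
Varint 3: bytes[4:5] = 58 -> value 88 (1 byte(s))
  byte[5]=0xE0 cont=1 payload=0x60=96: acc |= 96<<0 -> acc=96 shift=7
  byte[6]=0xDD cont=1 payload=0x5D=93: acc |= 93<<7 -> acc=12000 shift=14
  byte[7]=0x35 cont=0 payload=0x35=53: acc |= 53<<14 -> acc=880352 shift=21 [end]
Varint 4: bytes[5:8] = E0 DD 35 -> value 880352 (3 byte(s))
  byte[8]=0x81 cont=1 payload=0x01=1: acc |= 1<<0 -> acc=1 shift=7
  byte[9]=0x40 cont=0 payload=0x40=64: acc |= 64<<7 -> acc=8193 shift=14 [end]
Varint 5: bytes[8:10] = 81 40 -> value 8193 (2 byte(s))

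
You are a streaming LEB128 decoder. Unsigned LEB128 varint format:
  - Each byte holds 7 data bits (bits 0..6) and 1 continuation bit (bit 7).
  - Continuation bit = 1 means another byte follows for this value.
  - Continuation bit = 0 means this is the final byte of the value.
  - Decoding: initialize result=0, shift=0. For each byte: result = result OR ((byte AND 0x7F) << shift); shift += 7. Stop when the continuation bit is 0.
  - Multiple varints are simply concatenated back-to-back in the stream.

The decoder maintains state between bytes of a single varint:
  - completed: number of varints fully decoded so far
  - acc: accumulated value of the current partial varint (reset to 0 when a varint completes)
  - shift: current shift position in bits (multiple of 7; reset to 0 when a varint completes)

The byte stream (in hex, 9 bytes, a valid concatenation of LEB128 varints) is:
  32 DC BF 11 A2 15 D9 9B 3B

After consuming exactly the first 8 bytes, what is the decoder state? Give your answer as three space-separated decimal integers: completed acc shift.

Answer: 3 3545 14

Derivation:
byte[0]=0x32 cont=0 payload=0x32: varint #1 complete (value=50); reset -> completed=1 acc=0 shift=0
byte[1]=0xDC cont=1 payload=0x5C: acc |= 92<<0 -> completed=1 acc=92 shift=7
byte[2]=0xBF cont=1 payload=0x3F: acc |= 63<<7 -> completed=1 acc=8156 shift=14
byte[3]=0x11 cont=0 payload=0x11: varint #2 complete (value=286684); reset -> completed=2 acc=0 shift=0
byte[4]=0xA2 cont=1 payload=0x22: acc |= 34<<0 -> completed=2 acc=34 shift=7
byte[5]=0x15 cont=0 payload=0x15: varint #3 complete (value=2722); reset -> completed=3 acc=0 shift=0
byte[6]=0xD9 cont=1 payload=0x59: acc |= 89<<0 -> completed=3 acc=89 shift=7
byte[7]=0x9B cont=1 payload=0x1B: acc |= 27<<7 -> completed=3 acc=3545 shift=14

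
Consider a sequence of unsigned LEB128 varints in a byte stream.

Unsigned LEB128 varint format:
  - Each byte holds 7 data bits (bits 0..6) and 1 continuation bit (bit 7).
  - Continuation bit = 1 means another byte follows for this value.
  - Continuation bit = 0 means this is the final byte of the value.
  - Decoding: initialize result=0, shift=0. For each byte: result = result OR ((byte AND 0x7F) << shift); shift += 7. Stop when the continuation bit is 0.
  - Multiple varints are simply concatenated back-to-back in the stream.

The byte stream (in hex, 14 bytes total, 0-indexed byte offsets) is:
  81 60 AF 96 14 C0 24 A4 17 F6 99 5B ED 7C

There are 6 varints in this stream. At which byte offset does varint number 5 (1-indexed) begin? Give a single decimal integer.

  byte[0]=0x81 cont=1 payload=0x01=1: acc |= 1<<0 -> acc=1 shift=7
  byte[1]=0x60 cont=0 payload=0x60=96: acc |= 96<<7 -> acc=12289 shift=14 [end]
Varint 1: bytes[0:2] = 81 60 -> value 12289 (2 byte(s))
  byte[2]=0xAF cont=1 payload=0x2F=47: acc |= 47<<0 -> acc=47 shift=7
  byte[3]=0x96 cont=1 payload=0x16=22: acc |= 22<<7 -> acc=2863 shift=14
  byte[4]=0x14 cont=0 payload=0x14=20: acc |= 20<<14 -> acc=330543 shift=21 [end]
Varint 2: bytes[2:5] = AF 96 14 -> value 330543 (3 byte(s))
  byte[5]=0xC0 cont=1 payload=0x40=64: acc |= 64<<0 -> acc=64 shift=7
  byte[6]=0x24 cont=0 payload=0x24=36: acc |= 36<<7 -> acc=4672 shift=14 [end]
Varint 3: bytes[5:7] = C0 24 -> value 4672 (2 byte(s))
  byte[7]=0xA4 cont=1 payload=0x24=36: acc |= 36<<0 -> acc=36 shift=7
  byte[8]=0x17 cont=0 payload=0x17=23: acc |= 23<<7 -> acc=2980 shift=14 [end]
Varint 4: bytes[7:9] = A4 17 -> value 2980 (2 byte(s))
  byte[9]=0xF6 cont=1 payload=0x76=118: acc |= 118<<0 -> acc=118 shift=7
  byte[10]=0x99 cont=1 payload=0x19=25: acc |= 25<<7 -> acc=3318 shift=14
  byte[11]=0x5B cont=0 payload=0x5B=91: acc |= 91<<14 -> acc=1494262 shift=21 [end]
Varint 5: bytes[9:12] = F6 99 5B -> value 1494262 (3 byte(s))
  byte[12]=0xED cont=1 payload=0x6D=109: acc |= 109<<0 -> acc=109 shift=7
  byte[13]=0x7C cont=0 payload=0x7C=124: acc |= 124<<7 -> acc=15981 shift=14 [end]
Varint 6: bytes[12:14] = ED 7C -> value 15981 (2 byte(s))

Answer: 9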